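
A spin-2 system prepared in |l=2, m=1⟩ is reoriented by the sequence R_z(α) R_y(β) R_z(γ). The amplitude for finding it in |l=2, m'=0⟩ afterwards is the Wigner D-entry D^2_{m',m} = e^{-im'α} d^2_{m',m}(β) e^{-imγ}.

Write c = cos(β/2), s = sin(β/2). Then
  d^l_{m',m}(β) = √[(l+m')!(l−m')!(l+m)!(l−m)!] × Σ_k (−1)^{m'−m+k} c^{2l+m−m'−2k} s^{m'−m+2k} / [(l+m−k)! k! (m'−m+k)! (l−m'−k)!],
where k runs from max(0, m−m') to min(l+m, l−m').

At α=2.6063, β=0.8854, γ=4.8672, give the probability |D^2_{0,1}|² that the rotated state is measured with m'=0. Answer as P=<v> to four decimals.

P=0.3602

First d^2_{0,1}(β=0.8854), then the phase factors e^{-i(0)α} and e^{-i(1)γ}:
c=cos(0.8854/2)=0.903598, s=sin(0.8854/2)=0.428381; N=√[2·2·6·1]=4.898979
The bounds max(0,m−m')=1 and min(l+m,l−m')=2 give 2 terms
  k=1: (−1)^0·4.8990/(2)·0.9036^3·0.4284^1 = +0.774162
  k=2: (−1)^1·4.8990/(2)·0.9036^1·0.4284^3 = -0.173997
d^2_{0,1}(0.8854) = +0.774162 -0.173997 = +0.600165
|D^2_{0,1}|² = |d^2_{0,1}(β)|² = (+0.600165)² = 0.360198 (the z-rotation phases have unit modulus)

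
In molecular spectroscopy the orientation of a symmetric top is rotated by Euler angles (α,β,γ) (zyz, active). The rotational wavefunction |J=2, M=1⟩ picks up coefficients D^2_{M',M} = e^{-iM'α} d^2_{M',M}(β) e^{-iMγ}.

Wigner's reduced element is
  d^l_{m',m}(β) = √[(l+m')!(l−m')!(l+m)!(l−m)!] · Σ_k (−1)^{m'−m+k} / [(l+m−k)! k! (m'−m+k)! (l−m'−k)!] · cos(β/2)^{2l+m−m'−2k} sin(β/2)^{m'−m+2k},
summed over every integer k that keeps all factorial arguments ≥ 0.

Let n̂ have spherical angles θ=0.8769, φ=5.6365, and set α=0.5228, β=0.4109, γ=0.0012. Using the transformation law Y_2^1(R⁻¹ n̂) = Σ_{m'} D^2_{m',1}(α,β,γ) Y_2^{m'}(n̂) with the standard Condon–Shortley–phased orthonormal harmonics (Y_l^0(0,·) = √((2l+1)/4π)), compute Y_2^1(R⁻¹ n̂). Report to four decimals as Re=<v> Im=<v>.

Re=-0.0104 Im=0.3861

Need the full column D^2_{m',1} for m'=−2..2 at α=0.5228, β=0.4109, γ=0.0012.
cos(β/2)=0.978969, sin(β/2)=0.204008
d^2_{-2,1}: single k=3 term ⇒ +0.016624;  D = +0.008352+0.014374i
d^2_{-1,1}: k∈[2..3] ⇒ +0.119661 -0.001732 = +0.117929;  D = +0.102247+0.058760i
d^2_{0,1}: k∈[1..2] ⇒ +0.468845 -0.020360 = +0.448485;  D = +0.448484-0.000538i
d^2_{1,1}: k∈[0..1] ⇒ +0.918494 -0.119661 = +0.798833;  D = +0.691649-0.399694i
d^2_{2,1}: single k=0 term ⇒ -0.382810;  D = -0.191537+0.331447i
Y_2^{m'}(θ=0.8769,φ=5.6365) and Σ D·Y over m':
  (+0.0084+0.0144i)·(+0.0625+0.2196i)  (+0.1022+0.0588i)·(+0.3031+0.2289i)  (+0.4485-0.0005i)·(+0.0716+0.0000i)  (+0.6916-0.3997i)·(-0.3031+0.2289i)  (-0.1915+0.3314i)·(+0.0625-0.2196i)
Y_2^1(R⁻¹ n̂) = -0.010366+0.386134i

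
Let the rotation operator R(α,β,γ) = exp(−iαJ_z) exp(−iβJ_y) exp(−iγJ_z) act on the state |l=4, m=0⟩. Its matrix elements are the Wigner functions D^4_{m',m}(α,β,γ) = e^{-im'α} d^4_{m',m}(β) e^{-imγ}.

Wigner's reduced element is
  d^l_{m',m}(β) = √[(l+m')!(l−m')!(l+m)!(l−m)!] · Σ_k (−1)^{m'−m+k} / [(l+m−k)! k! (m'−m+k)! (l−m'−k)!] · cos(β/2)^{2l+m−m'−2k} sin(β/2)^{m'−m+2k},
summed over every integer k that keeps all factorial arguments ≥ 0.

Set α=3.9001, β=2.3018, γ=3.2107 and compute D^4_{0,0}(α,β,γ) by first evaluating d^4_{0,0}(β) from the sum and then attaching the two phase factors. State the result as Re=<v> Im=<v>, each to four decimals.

Split into d^4_{0,0}(β=2.3018) × two z-phases.
c=cos(2.3018/2)=0.407666, s=sin(2.3018/2)=0.913131; N=√[24·24·24·24]=576.000000
The bounds max(0,m−m')=0 and min(l+m,l−m')=4 give 5 terms
  k=0: (−1)^0·576.0000/(576)·0.4077^8·0.9131^0 = +0.000763
  k=1: (−1)^1·576.0000/(36)·0.4077^6·0.9131^2 = -0.061237
  k=2: (−1)^2·576.0000/(16)·0.4077^4·0.9131^4 = +0.691277
  k=3: (−1)^3·576.0000/(36)·0.4077^2·0.9131^6 = -1.541444
  k=4: (−1)^4·576.0000/(576)·0.4077^0·0.9131^8 = +0.483354
d^4_{0,0}(2.3018) = +0.000763 -0.061237 +0.691277 -1.541444 +0.483354 = -0.427286
Phases: e^{-i·(0)·3.9001}=+1.000000+0.000000i, e^{-i·(0)·3.2107}=+1.000000+0.000000i ⇒ D=-0.427286+0.000000i

Re=-0.4273 Im=0.0000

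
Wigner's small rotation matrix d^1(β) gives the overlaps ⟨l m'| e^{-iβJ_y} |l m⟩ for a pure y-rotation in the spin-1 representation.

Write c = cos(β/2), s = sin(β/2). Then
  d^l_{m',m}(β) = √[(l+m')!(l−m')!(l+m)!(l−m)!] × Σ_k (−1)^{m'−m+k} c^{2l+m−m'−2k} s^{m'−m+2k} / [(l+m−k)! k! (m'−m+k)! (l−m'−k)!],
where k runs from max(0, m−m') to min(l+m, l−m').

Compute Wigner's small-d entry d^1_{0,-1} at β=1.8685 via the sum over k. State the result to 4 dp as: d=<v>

d=-0.6760

d^1_{0,-1}(β=1.8685) via Wigner's sum:
Half-angle: c=0.594422, s=0.804153. N=√(1·1·1·2)=1.414214
The bounds max(0,m−m')=0 and min(l+m,l−m')=0 give 1 term
  k=0: (−1)^1·1.4142/(1)·0.5944^1·0.8042^1 = -0.676003
d^1_{0,-1}(1.8685) = -0.676003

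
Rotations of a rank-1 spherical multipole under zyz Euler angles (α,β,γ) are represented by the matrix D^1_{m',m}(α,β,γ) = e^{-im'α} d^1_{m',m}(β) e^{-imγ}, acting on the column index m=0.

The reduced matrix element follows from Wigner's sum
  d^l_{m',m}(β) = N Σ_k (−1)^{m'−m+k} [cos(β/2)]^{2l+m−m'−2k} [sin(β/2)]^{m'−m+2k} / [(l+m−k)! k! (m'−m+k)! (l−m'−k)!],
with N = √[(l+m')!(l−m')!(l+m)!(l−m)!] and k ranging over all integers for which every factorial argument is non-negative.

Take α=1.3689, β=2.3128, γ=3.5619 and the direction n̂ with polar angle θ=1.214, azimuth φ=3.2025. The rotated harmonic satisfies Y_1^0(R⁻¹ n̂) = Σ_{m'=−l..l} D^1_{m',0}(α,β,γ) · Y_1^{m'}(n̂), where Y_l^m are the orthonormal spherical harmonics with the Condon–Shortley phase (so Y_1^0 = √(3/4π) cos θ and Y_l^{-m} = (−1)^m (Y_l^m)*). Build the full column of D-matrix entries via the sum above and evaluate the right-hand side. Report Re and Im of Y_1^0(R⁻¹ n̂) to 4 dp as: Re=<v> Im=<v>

Need the full column D^1_{m',0} for m'=−1..1 at α=1.3689, β=2.3128, γ=3.5619.
cos(β/2)=0.402637, sin(β/2)=0.915360
d^1_{-1,0}: single k=1 term ⇒ +0.521220;  D = +0.104519+0.510633i
d^1_{0,0}: k∈[0..1] ⇒ +0.162117 -0.837883 = -0.675766;  D = -0.675766+0.000000i
d^1_{1,0}: single k=0 term ⇒ -0.521220;  D = -0.104519+0.510633i
Y_1^{m'}(θ=1.214,φ=3.2025) and Σ D·Y over m':
  (+0.1045+0.5106i)·(-0.3231+0.0197i)  (-0.6758+0.0000i)·(+0.1707+0.0000i)  (-0.1045+0.5106i)·(+0.3231+0.0197i)
Y_1^0(R⁻¹ n̂) = -0.202996+0.000000i

Re=-0.2030 Im=0.0000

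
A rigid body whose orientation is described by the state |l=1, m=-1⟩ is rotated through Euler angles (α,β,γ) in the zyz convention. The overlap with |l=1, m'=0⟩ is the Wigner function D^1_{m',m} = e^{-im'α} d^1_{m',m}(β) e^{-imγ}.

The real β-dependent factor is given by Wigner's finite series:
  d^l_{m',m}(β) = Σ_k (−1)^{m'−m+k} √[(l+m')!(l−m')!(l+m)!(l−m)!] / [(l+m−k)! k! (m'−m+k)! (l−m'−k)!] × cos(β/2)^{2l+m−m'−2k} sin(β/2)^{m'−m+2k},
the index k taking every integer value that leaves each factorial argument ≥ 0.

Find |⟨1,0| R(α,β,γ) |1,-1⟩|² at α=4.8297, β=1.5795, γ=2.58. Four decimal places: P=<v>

First d^1_{0,-1}(β=1.5795), then the phase factors e^{-i(0)α} and e^{-i(-1)γ}:
Half-angle: c=0.704023, s=0.710177. N=√(1·1·1·2)=1.414214
k: max(0,(-1)−(0))=0 … min(1+(-1),1−(0))=0
  k=0: (−1)^1·1.4142/(1)·0.7040^1·0.7102^1 = -0.707080
d^1_{0,-1}(1.5795) = -0.707080
|D^1_{0,-1}|² = |d^1_{0,-1}(β)|² = (-0.707080)² = 0.499962 (the z-rotation phases have unit modulus)

P=0.5000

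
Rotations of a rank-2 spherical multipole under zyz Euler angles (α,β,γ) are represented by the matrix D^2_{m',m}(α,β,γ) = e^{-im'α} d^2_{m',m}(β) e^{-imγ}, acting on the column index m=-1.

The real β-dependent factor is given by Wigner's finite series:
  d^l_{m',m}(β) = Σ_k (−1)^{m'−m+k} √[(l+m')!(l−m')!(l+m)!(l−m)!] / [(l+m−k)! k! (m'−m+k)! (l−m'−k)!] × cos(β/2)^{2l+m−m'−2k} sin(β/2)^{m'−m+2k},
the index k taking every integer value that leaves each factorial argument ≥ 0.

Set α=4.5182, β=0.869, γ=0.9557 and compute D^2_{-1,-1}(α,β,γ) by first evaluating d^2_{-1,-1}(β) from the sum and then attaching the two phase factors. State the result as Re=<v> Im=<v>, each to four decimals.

Split into d^2_{-1,-1}(β=0.869) × two z-phases.
With c≡cos(β/2)=0.907081 and s≡sin(β/2)=0.420957, N=[1·6·1·6]^{1/2}=6.000000
The bounds max(0,m−m')=0 and min(l+m,l−m')=1 give 2 terms
  k=0: (−1)^0·6.0000/(6)·0.9071^4·0.4210^0 = +0.676992
  k=1: (−1)^1·6.0000/(2)·0.9071^2·0.4210^2 = -0.437410
d^2_{-1,-1}(0.869) = +0.676992 -0.437410 = +0.239582
Attach z-rotation phases: D = e^{-i(-1)(4.5182)}·(+0.239582)·e^{-i(-1)(0.9557)} = +0.165316-0.173408i

Re=0.1653 Im=-0.1734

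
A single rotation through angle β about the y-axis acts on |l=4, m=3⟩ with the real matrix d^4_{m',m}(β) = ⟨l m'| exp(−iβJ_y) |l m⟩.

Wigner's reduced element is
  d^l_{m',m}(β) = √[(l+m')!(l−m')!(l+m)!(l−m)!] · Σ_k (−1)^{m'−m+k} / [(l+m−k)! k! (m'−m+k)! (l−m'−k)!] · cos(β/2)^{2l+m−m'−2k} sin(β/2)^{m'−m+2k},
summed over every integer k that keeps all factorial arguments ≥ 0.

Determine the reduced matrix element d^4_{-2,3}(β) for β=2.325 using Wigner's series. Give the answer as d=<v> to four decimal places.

d=-0.3574

d^4_{-2,3}(β=2.325) via Wigner's sum:
c=cos(2.325/2)=0.397046, s=sin(2.325/2)=0.917799; N=√[2·720·5040·1]=2693.993318
k∈{5,6} keeps every argument non-negative
  k=5: (−1)^0·2693.9933/(240)·0.3970^3·0.9178^5 = +0.457557
  k=6: (−1)^1·2693.9933/(720)·0.3970^1·0.9178^7 = -0.814961
d^4_{-2,3}(2.325) = +0.457557 -0.814961 = -0.357404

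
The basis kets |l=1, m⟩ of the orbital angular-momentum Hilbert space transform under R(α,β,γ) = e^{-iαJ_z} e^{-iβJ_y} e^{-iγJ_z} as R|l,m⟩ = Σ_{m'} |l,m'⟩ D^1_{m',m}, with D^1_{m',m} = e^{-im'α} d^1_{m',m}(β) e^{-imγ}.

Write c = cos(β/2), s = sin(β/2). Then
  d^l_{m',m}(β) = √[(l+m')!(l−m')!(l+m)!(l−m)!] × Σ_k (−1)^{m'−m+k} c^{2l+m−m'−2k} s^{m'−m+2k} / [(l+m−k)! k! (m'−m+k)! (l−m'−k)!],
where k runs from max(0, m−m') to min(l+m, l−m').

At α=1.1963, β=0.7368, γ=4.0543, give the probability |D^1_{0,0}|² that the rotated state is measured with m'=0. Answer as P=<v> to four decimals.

First d^1_{0,0}(β=0.7368), then the phase factors e^{-i(0)α} and e^{-i(0)γ}:
With c≡cos(β/2)=0.932905 and s≡sin(β/2)=0.360123, N=[1·1·1·1]^{1/2}=1.000000
Admissible k: 0..1 (factorial args all ≥0)
  k=0: (−1)^0·1.0000/(1)·0.9329^2·0.3601^0 = +0.870311
  k=1: (−1)^1·1.0000/(1)·0.9329^0·0.3601^2 = -0.129689
d^1_{0,0}(0.7368) = +0.870311 -0.129689 = +0.740622
|D^1_{0,0}|² = |d^1_{0,0}(β)|² = (+0.740622)² = 0.548522 (the z-rotation phases have unit modulus)

P=0.5485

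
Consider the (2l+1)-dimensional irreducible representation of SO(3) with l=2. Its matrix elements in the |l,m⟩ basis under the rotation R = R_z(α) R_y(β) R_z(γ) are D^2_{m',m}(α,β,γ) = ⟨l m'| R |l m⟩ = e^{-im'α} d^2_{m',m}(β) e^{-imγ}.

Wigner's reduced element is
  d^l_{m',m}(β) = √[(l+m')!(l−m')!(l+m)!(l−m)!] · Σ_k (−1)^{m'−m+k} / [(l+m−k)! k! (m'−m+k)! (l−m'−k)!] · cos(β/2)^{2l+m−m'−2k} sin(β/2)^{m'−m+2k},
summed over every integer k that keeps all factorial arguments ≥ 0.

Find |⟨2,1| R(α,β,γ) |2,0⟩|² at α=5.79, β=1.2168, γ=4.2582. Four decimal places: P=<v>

P=0.1586

D^2_{1,0}(5.79,1.2168,4.2582) = e^{-i·1·5.79}·d^2_{1,0}(1.2168)·e^{-i·0·4.2582}. Compute d first:
With c≡cos(β/2)=0.820564 and s≡sin(β/2)=0.571555, N=[6·1·2·2]^{1/2}=4.898979
Admissible k: 0..1 (factorial args all ≥0)
  k=0: (−1)^1·4.8990/(2)·0.8206^3·0.5716^1 = -0.773518
  k=1: (−1)^2·4.8990/(2)·0.8206^1·0.5716^3 = +0.375286
d^2_{1,0}(1.2168) = -0.773518 +0.375286 = -0.398232
|D^2_{1,0}|² = |d^2_{1,0}(β)|² = (-0.398232)² = 0.158589 (the z-rotation phases have unit modulus)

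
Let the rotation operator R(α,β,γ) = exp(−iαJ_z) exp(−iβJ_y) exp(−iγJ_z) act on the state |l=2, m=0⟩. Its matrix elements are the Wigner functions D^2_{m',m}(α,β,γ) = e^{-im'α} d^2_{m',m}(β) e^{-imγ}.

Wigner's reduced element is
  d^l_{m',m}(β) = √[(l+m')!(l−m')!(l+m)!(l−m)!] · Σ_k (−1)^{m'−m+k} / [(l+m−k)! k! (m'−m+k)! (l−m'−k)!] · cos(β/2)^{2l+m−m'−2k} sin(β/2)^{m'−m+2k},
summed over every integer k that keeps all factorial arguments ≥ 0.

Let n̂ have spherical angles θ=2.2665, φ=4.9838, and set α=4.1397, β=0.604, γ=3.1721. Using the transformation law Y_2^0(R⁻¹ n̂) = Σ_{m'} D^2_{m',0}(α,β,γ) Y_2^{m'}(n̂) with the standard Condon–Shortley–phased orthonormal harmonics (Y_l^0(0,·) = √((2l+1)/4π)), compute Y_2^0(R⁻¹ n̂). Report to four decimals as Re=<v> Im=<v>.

Re=-0.2619 Im=0.0000

Need the full column D^2_{m',0} for m'=−2..2 at α=4.1397, β=0.604, γ=3.1721.
cos(β/2)=0.954744, sin(β/2)=0.297430
d^2_{-2,0}: single k=2 term ⇒ +0.197524;  D = -0.081518+0.179918i
d^2_{-1,0}: k∈[1..2] ⇒ +0.634046 -0.061534 = +0.572512;  D = -0.310241-0.481166i
d^2_{0,0}: k∈[0..2] ⇒ +0.830896 -0.322555 +0.007826 = +0.516167;  D = +0.516167+0.000000i
d^2_{1,0}: k∈[0..1] ⇒ -0.634046 +0.061534 = -0.572512;  D = +0.310241-0.481166i
d^2_{2,0}: single k=0 term ⇒ +0.197524;  D = -0.081518-0.179918i
Y_2^{m'}(θ=2.2665,φ=4.9838) and Σ D·Y over m':
  (-0.0815+0.1799i)·(-0.1949+0.1176i)  (-0.3102-0.4812i)·(-0.1019-0.3662i)  (+0.5162+0.0000i)·(+0.0733+0.0000i)  (+0.3102-0.4812i)·(+0.1019-0.3662i)  (-0.0815-0.1799i)·(-0.1949-0.1176i)
Y_2^0(R⁻¹ n̂) = -0.261851+0.000000i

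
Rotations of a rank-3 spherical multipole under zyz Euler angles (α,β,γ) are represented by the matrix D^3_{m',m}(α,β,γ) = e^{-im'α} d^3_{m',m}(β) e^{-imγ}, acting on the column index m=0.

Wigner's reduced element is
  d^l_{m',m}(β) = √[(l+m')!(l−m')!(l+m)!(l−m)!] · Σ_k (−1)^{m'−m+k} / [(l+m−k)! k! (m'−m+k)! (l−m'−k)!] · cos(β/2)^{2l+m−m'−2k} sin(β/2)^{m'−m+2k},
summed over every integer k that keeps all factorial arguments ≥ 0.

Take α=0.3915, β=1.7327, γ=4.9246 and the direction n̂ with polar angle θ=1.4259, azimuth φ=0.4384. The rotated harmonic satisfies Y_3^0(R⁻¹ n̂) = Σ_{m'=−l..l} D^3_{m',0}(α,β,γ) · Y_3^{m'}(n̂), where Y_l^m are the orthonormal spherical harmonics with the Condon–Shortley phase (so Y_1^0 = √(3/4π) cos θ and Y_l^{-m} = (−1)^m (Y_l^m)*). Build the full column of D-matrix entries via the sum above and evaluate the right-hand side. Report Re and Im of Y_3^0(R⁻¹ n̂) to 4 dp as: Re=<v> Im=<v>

Re=0.5450 Im=0.0000

Need the full column D^3_{m',0} for m'=−3..3 at α=0.3915, β=1.7327, γ=4.9246.
cos(β/2)=0.647612, sin(β/2)=0.761970
d^3_{-3,0}: single k=3 term ⇒ +0.537370;  D = +0.207427+0.495723i
d^3_{-2,0}: k∈[2..3] ⇒ +0.559366 -0.774359 = -0.214993;  D = -0.152387-0.151658i
d^3_{-1,0}: k∈[1..3] ⇒ +0.300679 -1.248736 +0.576230 = -0.371827;  D = -0.343694-0.141880i
d^3_{0,0}: k∈[0..3] ⇒ +0.073772 -0.919133 +1.272402 -0.195717 = +0.231324;  D = +0.231324+0.000000i
d^3_{1,0}: k∈[0..2] ⇒ -0.300679 +1.248736 -0.576230 = +0.371827;  D = +0.343694-0.141880i
d^3_{2,0}: k∈[0..1] ⇒ +0.559366 -0.774359 = -0.214993;  D = -0.152387+0.151658i
d^3_{3,0}: single k=0 term ⇒ -0.537370;  D = -0.207427+0.495723i
Y_3^{m'}(θ=1.4259,φ=0.4384) and Σ D·Y over m':
  (+0.2074+0.4957i)·(+0.1022-0.3911i)  (-0.1524-0.1517i)·(+0.0924-0.1111i)  (-0.3437-0.1419i)·(-0.2594+0.1216i)  (+0.2313+0.0000i)·(-0.1560+0.0000i)  (+0.3437-0.1419i)·(+0.2594+0.1216i)  (-0.1524+0.1517i)·(+0.0924+0.1111i)  (-0.2074+0.4957i)·(-0.1022-0.3911i)
Y_3^0(R⁻¹ n̂) = +0.545007+0.000000i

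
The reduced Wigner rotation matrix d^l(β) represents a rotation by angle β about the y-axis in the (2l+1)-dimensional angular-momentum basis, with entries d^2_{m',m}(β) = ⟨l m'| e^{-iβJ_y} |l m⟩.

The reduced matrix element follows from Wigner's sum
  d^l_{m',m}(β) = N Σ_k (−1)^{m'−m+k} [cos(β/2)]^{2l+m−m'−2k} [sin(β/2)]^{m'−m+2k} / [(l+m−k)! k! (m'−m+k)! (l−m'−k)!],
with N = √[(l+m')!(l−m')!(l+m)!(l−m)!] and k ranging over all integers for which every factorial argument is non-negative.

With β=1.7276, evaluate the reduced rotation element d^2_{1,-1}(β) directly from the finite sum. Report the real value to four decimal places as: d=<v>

d^2_{1,-1}(β=1.7276) via Wigner's sum:
c=cos(1.7276/2)=0.649553, s=sin(1.7276/2)=0.760316; N=√[6·1·1·6]=6.000000
Admissible k: 0..1 (factorial args all ≥0)
  k=0: (−1)^2·6.0000/(2)·0.6496^2·0.7603^2 = +0.731710
  k=1: (−1)^3·6.0000/(6)·0.6496^0·0.7603^4 = -0.334178
d^2_{1,-1}(1.7276) = +0.731710 -0.334178 = +0.397533

d=0.3975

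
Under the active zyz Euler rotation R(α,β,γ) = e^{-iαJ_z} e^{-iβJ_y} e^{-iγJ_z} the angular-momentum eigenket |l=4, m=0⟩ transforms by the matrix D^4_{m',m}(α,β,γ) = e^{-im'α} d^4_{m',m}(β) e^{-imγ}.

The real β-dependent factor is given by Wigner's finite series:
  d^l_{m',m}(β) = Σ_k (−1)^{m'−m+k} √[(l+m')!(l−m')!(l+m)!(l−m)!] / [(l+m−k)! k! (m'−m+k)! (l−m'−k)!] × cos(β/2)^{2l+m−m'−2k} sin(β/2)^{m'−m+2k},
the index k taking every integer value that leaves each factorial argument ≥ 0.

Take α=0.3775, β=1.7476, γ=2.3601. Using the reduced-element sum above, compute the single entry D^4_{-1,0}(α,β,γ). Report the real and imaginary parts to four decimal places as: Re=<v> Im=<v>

Re=0.2504 Im=0.0993

First d^4_{-1,0}(β=1.7476), then the phase factors e^{-i(-1)α} and e^{-i(0)γ}:
With c≡cos(β/2)=0.641917 and s≡sin(β/2)=0.766774, N=[6·120·24·24]^{1/2}=643.987578
k: max(0,(0)−(-1))=1 … min(4+(0),4−(-1))=4
  k=1: (−1)^0·643.9876/(144)·0.6419^7·0.7668^1 = +0.154006
  k=2: (−1)^1·643.9876/(24)·0.6419^5·0.7668^3 = -1.318451
  k=3: (−1)^2·643.9876/(24)·0.6419^3·0.7668^5 = +1.881222
  k=4: (−1)^3·643.9876/(144)·0.6419^1·0.7668^7 = -0.447368
d^4_{-1,0}(1.7476) = +0.154006 -1.318451 +1.881222 -0.447368 = +0.269409
Phases: e^{-i·(-1)·0.3775}=+0.929589+0.368598i, e^{-i·(0)·2.3601}=+1.000000+0.000000i ⇒ D=+0.250439+0.099303i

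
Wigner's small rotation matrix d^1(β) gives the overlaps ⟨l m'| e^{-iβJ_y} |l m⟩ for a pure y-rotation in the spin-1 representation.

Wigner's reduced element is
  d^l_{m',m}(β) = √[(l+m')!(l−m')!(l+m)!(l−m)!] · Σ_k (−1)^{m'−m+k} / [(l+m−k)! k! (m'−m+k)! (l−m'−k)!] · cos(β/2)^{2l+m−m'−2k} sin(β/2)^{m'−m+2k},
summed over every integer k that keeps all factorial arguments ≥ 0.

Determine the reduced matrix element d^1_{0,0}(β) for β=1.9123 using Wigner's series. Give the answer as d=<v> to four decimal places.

d=-0.3349

d^1_{0,0}(β=1.9123) via Wigner's sum:
c=cos(1.9123/2)=0.576670, s=sin(1.9123/2)=0.816977; N=√[1·1·1·1]=1.000000
Admissible k: 0..1 (factorial args all ≥0)
  k=0: (−1)^0·1.0000/(1)·0.5767^2·0.8170^0 = +0.332548
  k=1: (−1)^1·1.0000/(1)·0.5767^0·0.8170^2 = -0.667452
d^1_{0,0}(1.9123) = +0.332548 -0.667452 = -0.334904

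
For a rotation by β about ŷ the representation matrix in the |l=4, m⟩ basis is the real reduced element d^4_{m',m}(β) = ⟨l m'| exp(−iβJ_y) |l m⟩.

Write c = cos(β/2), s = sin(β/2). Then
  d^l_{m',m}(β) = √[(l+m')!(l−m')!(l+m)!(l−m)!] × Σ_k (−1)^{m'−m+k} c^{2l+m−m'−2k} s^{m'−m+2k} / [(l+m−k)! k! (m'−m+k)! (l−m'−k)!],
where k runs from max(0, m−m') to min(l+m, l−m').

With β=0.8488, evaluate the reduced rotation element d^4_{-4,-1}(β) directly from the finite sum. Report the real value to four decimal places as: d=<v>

d=0.3284

d^4_{-4,-1}(β=0.8488) via Wigner's sum:
Half-angle: c=0.911286, s=0.411774. N=√(1·40320·6·120)=5387.986637
Admissible k: 3..3 (factorial args all ≥0)
  k=3: (−1)^0·5387.9866/(720)·0.9113^5·0.4118^3 = +0.328356
d^4_{-4,-1}(0.8488) = +0.328356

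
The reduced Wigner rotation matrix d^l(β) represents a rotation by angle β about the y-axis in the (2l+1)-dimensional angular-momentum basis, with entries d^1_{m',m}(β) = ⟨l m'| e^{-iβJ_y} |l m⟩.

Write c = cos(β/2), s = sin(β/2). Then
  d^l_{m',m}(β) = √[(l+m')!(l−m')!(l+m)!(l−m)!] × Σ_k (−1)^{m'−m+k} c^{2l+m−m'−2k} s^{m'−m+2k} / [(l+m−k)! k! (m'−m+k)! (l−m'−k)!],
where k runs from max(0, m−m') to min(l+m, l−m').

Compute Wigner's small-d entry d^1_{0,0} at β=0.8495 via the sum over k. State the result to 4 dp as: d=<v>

d^1_{0,0}(β=0.8495) via Wigner's sum:
c=cos(0.8495/2)=0.911142, s=sin(0.8495/2)=0.412093; N=√[1·1·1·1]=1.000000
Admissible k: 0..1 (factorial args all ≥0)
  k=0: (−1)^0·1.0000/(1)·0.9111^2·0.4121^0 = +0.830179
  k=1: (−1)^1·1.0000/(1)·0.9111^0·0.4121^2 = -0.169821
d^1_{0,0}(0.8495) = +0.830179 -0.169821 = +0.660359

d=0.6604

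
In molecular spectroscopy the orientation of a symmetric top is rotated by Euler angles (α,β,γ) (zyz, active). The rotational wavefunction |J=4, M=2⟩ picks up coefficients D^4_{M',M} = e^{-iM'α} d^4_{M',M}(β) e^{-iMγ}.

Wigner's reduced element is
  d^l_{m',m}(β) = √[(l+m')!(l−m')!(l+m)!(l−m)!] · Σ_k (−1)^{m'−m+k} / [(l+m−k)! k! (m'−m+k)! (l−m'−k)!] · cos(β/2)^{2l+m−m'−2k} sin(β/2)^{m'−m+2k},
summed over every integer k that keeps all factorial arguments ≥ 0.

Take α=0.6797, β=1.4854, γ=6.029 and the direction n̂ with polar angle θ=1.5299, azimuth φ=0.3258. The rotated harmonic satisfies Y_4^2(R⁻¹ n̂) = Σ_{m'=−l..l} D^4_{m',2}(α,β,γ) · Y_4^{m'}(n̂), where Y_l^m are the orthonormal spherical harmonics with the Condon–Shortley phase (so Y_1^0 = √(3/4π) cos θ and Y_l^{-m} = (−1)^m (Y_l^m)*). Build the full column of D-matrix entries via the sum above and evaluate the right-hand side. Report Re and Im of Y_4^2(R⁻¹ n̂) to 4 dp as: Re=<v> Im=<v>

Re=-0.1554 Im=-0.1401

Need the full column D^4_{m',2} for m'=−4..4 at α=0.6797, β=1.4854, γ=6.029.
cos(β/2)=0.736645, sin(β/2)=0.676279
d^4_{-4,2}: single k=6 term ⇒ +0.274696;  D = -0.273691-0.023479i
d^4_{-3,2}: k∈[5..6] ⇒ +0.634733 -0.178322 = +0.456411;  D = -0.378200+0.255490i
d^4_{-2,2}: k∈[4..6] ⇒ +0.923909 -0.622952 +0.043753 = +0.344710;  D = -0.100872+0.329621i
d^4_{-1,2}: k∈[3..5] ⇒ +0.948823 -1.199533 +0.202198 = -0.048511;  D = -0.018116-0.045001i
d^4_{0,2}: k∈[2..4] ⇒ +0.693304 -1.558217 +0.492487 = -0.372426;  D = -0.325329-0.181280i
d^4_{1,2}: k∈[1..3] ⇒ +0.337731 -1.423235 +0.799688 = -0.285816;  D = -0.281631+0.048729i
d^4_{2,2}: k∈[0..2] ⇒ +0.086710 -0.876968 +0.923909 = +0.133651;  D = +0.088104-0.100500i
d^4_{3,2}: k∈[0..1] ⇒ -0.297851 +0.753105 = +0.455254;  D = +0.018236-0.454889i
d^4_{4,2}: single k=0 term ⇒ +0.386707;  D = -0.230826-0.310261i
Y_4^{m'}(θ=1.5299,φ=0.3258) and Σ D·Y over m':
  (-0.2737-0.0235i)·(+0.1166-0.4254i)  (-0.3782+0.2555i)·(+0.0285-0.0423i)  (-0.1009+0.3296i)·(-0.2624+0.2002i)  (-0.0181-0.0450i)·(-0.0547+0.0185i)  (-0.3253-0.1813i)·(+0.3121+0.0000i)  (-0.2816+0.0487i)·(+0.0547+0.0185i)  (+0.0881-0.1005i)·(-0.2624-0.2002i)  (+0.0182-0.4549i)·(-0.0285-0.0423i)  (-0.2308-0.3103i)·(+0.1166+0.4254i)
Y_4^2(R⁻¹ n̂) = -0.155361-0.140116i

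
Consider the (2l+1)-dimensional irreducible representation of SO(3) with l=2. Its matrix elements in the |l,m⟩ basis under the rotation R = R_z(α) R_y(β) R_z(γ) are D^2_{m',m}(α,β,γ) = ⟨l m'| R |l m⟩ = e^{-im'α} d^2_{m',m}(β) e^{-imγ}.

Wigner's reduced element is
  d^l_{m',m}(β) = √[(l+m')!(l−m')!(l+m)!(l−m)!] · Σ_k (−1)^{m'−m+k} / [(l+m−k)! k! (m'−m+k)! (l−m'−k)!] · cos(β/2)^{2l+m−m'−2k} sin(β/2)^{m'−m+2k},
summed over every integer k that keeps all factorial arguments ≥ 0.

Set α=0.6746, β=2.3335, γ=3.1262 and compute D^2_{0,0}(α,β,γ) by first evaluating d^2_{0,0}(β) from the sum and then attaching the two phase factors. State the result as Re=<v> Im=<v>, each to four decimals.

Re=0.2160 Im=0.0000

D^2_{0,0}(0.6746,2.3335,3.1262) = e^{-i·0·0.6746}·d^2_{0,0}(2.3335)·e^{-i·0·3.1262}. Compute d first:
Half-angle: c=0.393142, s=0.919478. N=√(2·2·2·2)=4.000000
The bounds max(0,m−m')=0 and min(l+m,l−m')=2 give 3 terms
  k=0: (−1)^0·4.0000/(4)·0.3931^4·0.9195^0 = +0.023889
  k=1: (−1)^1·4.0000/(1)·0.3931^2·0.9195^2 = -0.522687
  k=2: (−1)^2·4.0000/(4)·0.3931^0·0.9195^4 = +0.714768
d^2_{0,0}(2.3335) = +0.023889 -0.522687 +0.714768 = +0.215970
Attach z-rotation phases: D = e^{-i(0)(0.6746)}·(+0.215970)·e^{-i(0)(3.1262)} = +0.215970+0.000000i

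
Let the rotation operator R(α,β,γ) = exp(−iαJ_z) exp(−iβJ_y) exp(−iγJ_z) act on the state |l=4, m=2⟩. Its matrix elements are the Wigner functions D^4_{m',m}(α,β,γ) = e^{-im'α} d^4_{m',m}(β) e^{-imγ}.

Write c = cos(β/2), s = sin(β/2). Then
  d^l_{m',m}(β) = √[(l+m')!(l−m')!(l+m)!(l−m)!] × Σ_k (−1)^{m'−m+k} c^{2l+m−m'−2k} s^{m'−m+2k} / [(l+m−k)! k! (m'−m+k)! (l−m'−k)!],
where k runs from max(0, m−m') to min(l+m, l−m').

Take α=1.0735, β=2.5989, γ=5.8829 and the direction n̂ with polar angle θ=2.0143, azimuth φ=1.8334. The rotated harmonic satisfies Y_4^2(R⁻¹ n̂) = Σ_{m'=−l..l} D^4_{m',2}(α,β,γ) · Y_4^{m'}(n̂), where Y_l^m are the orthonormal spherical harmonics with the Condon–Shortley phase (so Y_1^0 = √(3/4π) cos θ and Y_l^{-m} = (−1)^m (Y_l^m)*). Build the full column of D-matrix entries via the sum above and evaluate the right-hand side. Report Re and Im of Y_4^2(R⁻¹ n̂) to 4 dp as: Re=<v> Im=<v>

Re=0.0942 Im=-0.4067

Need the full column D^4_{m',2} for m'=−4..4 at α=1.0735, β=2.5989, γ=5.8829.
cos(β/2)=0.268029, sin(β/2)=0.963411
d^4_{-4,2}: single k=6 term ⇒ +0.303956;  D = +0.113359-0.282027i
d^4_{-3,2}: k∈[5..6] ⇒ +0.179385 -0.772550 = -0.593164;  D = +0.378174+0.456977i
d^4_{-2,2}: k∈[4..6] ⇒ +0.066690 -0.689308 +0.742151 = +0.119534;  D = -0.117291+0.023047i
d^4_{-1,2}: k∈[3..5] ⇒ +0.017493 -0.339007 +0.875989 = +0.554475;  D = -0.165592+0.529171i
d^4_{0,2}: k∈[2..4] ⇒ +0.003265 -0.112476 +0.544946 = +0.435734;  D = +0.303400+0.312750i
d^4_{1,2}: k∈[1..3] ⇒ +0.000406 -0.026239 +0.226004 = +0.200172;  D = +0.192762-0.053957i
d^4_{2,2}: k∈[0..2] ⇒ +0.000027 -0.004129 +0.066690 = +0.062588;  D = +0.013925-0.061019i
d^4_{3,2}: k∈[0..1] ⇒ -0.000358 +0.013884 = +0.013526;  D = -0.010154-0.008936i
d^4_{4,2}: single k=0 term ⇒ +0.001821;  D = -0.001709+0.000628i
Y_4^{m'}(θ=2.0143,φ=1.8334) and Σ D·Y over m':
  (+0.1134-0.2820i)·(+0.1465-0.2556i)  (+0.3782+0.4570i)·(-0.2806-0.2792i)  (-0.1173+0.0230i)·(-0.0682+0.0395i)  (-0.1656+0.5292i)·(-0.0814-0.3030i)  (+0.3034+0.3127i)·(-0.1415+0.0000i)  (+0.1928-0.0540i)·(+0.0814-0.3030i)  (+0.0139-0.0610i)·(-0.0682-0.0395i)  (-0.0102-0.0089i)·(+0.2806-0.2792i)  (-0.0017+0.0006i)·(+0.1465+0.2556i)
Y_4^2(R⁻¹ n̂) = +0.094242-0.406657i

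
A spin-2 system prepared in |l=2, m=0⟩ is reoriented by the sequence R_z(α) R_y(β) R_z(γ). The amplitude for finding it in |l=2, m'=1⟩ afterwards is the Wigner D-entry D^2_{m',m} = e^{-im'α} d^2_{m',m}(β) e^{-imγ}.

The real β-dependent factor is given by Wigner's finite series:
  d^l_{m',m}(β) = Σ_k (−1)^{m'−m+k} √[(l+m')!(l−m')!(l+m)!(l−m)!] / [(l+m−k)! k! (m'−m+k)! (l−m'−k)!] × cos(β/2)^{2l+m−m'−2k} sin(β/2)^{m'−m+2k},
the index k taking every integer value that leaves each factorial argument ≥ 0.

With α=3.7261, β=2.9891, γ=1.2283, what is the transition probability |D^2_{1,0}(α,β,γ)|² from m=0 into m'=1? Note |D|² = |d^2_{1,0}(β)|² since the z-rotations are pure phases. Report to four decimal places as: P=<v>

P=0.0338

Split into d^2_{1,0}(β=2.9891) × two z-phases.
c=cos(2.9891/2)=0.076172, s=sin(2.9891/2)=0.997095; N=√[6·1·2·2]=4.898979
k∈{0,1} keeps every argument non-negative
  k=0: (−1)^1·4.8990/(2)·0.0762^3·0.9971^1 = -0.001079
  k=1: (−1)^2·4.8990/(2)·0.0762^1·0.9971^3 = +0.184962
d^2_{1,0}(2.9891) = -0.001079 +0.184962 = +0.183883
|D^2_{1,0}|² = |d^2_{1,0}(β)|² = (+0.183883)² = 0.033813 (the z-rotation phases have unit modulus)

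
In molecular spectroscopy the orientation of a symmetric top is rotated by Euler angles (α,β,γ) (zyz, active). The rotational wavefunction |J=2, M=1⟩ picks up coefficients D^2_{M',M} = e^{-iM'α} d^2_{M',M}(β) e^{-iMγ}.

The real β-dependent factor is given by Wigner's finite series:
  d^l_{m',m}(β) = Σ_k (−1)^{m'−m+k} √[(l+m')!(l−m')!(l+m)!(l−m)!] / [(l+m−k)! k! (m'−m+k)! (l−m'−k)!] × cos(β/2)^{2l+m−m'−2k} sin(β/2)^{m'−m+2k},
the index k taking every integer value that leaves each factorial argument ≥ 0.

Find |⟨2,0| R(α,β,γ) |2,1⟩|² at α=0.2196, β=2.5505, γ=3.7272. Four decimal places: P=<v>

D^2_{0,1}(0.2196,2.5505,3.7272) = e^{-i·0·0.2196}·d^2_{0,1}(2.5505)·e^{-i·1·3.7272}. Compute d first:
c=cos(2.5505/2)=0.291263, s=sin(2.5505/2)=0.956643; N=√[2·2·6·1]=4.898979
The bounds max(0,m−m')=1 and min(l+m,l−m')=2 give 2 terms
  k=1: (−1)^0·4.8990/(2)·0.2913^3·0.9566^1 = +0.057900
  k=2: (−1)^1·4.8990/(2)·0.2913^1·0.9566^3 = -0.624612
d^2_{0,1}(2.5505) = +0.057900 -0.624612 = -0.566712
|D^2_{0,1}|² = |d^2_{0,1}(β)|² = (-0.566712)² = 0.321162 (the z-rotation phases have unit modulus)

P=0.3212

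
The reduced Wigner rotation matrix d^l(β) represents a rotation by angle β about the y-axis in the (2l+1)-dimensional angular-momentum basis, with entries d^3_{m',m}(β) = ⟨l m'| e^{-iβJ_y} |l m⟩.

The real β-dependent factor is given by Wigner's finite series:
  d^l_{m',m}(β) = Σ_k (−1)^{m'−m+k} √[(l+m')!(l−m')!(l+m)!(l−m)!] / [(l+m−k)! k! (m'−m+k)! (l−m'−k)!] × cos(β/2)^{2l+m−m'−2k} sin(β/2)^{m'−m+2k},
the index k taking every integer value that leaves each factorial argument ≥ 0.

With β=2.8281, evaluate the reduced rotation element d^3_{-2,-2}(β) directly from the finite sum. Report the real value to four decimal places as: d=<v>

d^3_{-2,-2}(β=2.8281) via Wigner's sum:
With c≡cos(β/2)=0.156105 and s≡sin(β/2)=0.987740, N=[1·120·1·120]^{1/2}=120.000000
k∈{0,1} keeps every argument non-negative
  k=0: (−1)^0·120.0000/(120)·0.1561^6·0.9877^0 = +0.000014
  k=1: (−1)^1·120.0000/(24)·0.1561^4·0.9877^2 = -0.002897
d^3_{-2,-2}(2.8281) = +0.000014 -0.002897 = -0.002882

d=-0.0029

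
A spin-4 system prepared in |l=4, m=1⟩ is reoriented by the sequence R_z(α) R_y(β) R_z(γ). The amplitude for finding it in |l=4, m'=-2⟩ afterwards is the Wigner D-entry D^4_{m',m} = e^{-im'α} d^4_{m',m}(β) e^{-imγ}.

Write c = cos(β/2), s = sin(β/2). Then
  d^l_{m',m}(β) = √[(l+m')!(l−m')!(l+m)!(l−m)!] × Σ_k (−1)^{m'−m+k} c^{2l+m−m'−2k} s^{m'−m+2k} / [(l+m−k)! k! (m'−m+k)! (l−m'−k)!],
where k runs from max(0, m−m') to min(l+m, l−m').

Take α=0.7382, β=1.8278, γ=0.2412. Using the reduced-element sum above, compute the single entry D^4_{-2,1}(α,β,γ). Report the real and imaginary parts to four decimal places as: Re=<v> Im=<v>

Re=-0.1324 Im=-0.3796

Split into d^4_{-2,1}(β=1.8278) × two z-phases.
With c≡cos(β/2)=0.610662 and s≡sin(β/2)=0.791891, N=[2·720·120·6]^{1/2}=1018.233765
k: max(0,(1)−(-2))=3 … min(4+(1),4−(-2))=5
  k=3: (−1)^0·1018.2338/(72)·0.6107^5·0.7919^3 = +0.596371
  k=4: (−1)^1·1018.2338/(48)·0.6107^3·0.7919^5 = -1.504309
  k=5: (−1)^2·1018.2338/(240)·0.6107^1·0.7919^7 = +0.505937
d^4_{-2,1}(1.8278) = +0.596371 -1.504309 +0.505937 = -0.402001
Phases: e^{-i·(-2)·0.7382}=+0.094256+0.995548i, e^{-i·(1)·0.2412}=+0.971052-0.238868i ⇒ D=-0.132392-0.379575i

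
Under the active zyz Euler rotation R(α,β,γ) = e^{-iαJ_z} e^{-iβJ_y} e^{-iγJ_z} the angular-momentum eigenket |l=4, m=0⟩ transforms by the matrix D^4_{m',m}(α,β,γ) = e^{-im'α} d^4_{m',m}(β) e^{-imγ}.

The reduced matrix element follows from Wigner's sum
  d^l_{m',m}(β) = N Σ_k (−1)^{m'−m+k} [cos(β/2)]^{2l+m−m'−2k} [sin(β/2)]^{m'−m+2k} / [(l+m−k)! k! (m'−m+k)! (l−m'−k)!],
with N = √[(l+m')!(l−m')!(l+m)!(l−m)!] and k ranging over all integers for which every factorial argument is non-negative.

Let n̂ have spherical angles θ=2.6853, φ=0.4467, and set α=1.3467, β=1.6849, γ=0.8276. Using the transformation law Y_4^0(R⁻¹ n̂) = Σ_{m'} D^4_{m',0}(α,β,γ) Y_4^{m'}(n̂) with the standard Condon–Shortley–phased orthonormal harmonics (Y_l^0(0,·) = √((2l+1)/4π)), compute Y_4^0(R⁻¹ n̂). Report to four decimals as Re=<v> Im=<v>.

Re=-0.0546 Im=0.0000

Need the full column D^4_{m',0} for m'=−4..4 at α=1.3467, β=1.6849, γ=0.8276.
cos(β/2)=0.665636, sin(β/2)=0.746276
d^4_{-4,0}: single k=4 term ⇒ +0.509443;  D = +0.318115-0.397913i
d^4_{-3,0}: k∈[3..4] ⇒ +0.642611 -0.807743 = -0.165132;  D = +0.102841+0.129199i
d^4_{-2,0}: k∈[2..4] ⇒ +0.459561 -1.540411 +0.726094 = -0.354756;  D = +0.319718-0.153729i
d^4_{-1,0}: k∈[1..4] ⇒ +0.193230 -1.457305 +1.831789 -0.383751 = +0.183963;  D = +0.040881+0.179363i
d^4_{0,0}: k∈[0..4] ⇒ +0.038539 -0.775071 +2.192044 -1.224593 +0.096205 = +0.327123;  D = +0.327123+0.000000i
d^4_{1,0}: k∈[0..3] ⇒ -0.193230 +1.457305 -1.831789 +0.383751 = -0.183963;  D = -0.040881+0.179363i
d^4_{2,0}: k∈[0..2] ⇒ +0.459561 -1.540411 +0.726094 = -0.354756;  D = +0.319718+0.153729i
d^4_{3,0}: k∈[0..1] ⇒ -0.642611 +0.807743 = +0.165132;  D = -0.102841+0.129199i
d^4_{4,0}: single k=0 term ⇒ +0.509443;  D = +0.318115+0.397913i
Y_4^{m'}(θ=2.6853,φ=0.4467) and Σ D·Y over m':
  (+0.3181-0.3979i)·(-0.0036-0.0163i)  (+0.1028+0.1292i)·(-0.0220+0.0936i)  (+0.3197-0.1537i)·(+0.1889-0.2349i)  (+0.0409+0.1794i)·(-0.4457+0.2135i)  (+0.3271+0.0000i)·(+0.1643+0.0000i)  (-0.0409+0.1794i)·(+0.4457+0.2135i)  (+0.3197+0.1537i)·(+0.1889+0.2349i)  (-0.1028+0.1292i)·(+0.0220+0.0936i)  (+0.3181+0.3979i)·(-0.0036+0.0163i)
Y_4^0(R⁻¹ n̂) = -0.054624+0.000000i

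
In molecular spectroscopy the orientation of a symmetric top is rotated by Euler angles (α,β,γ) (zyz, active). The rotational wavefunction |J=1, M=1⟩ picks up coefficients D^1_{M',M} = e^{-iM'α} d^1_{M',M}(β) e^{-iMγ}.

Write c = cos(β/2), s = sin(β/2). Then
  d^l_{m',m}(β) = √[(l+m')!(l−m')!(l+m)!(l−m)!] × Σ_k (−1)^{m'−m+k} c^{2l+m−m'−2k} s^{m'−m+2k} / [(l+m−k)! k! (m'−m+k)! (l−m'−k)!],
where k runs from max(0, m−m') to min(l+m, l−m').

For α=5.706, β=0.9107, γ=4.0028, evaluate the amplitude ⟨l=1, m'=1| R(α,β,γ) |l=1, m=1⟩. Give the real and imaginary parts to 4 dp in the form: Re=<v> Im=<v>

Split into d^1_{1,1}(β=0.9107) × two z-phases.
Half-angle: c=0.898107, s=0.439777. N=√(2·1·2·1)=2.000000
Admissible k: 0..0 (factorial args all ≥0)
  k=0: (−1)^0·2.0000/(2)·0.8981^2·0.4398^0 = +0.806596
d^1_{1,1}(0.9107) = +0.806596
D = (+0.838002+0.545667i)·(+0.806596)·(-0.651522+0.758630i) = -0.774281+0.226024i

Re=-0.7743 Im=0.2260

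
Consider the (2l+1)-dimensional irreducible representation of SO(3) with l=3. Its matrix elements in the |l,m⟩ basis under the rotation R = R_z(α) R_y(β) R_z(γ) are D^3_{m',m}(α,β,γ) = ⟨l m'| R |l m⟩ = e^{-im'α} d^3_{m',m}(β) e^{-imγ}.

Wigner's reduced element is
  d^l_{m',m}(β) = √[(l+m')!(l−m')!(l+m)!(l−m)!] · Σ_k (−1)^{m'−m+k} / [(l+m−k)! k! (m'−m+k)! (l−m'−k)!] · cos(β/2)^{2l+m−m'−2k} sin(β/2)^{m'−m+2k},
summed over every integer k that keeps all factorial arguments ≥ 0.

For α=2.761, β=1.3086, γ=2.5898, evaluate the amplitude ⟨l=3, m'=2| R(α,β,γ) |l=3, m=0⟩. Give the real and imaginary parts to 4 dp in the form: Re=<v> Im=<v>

First d^3_{2,0}(β=1.3086), then the phase factors e^{-i(2)α} and e^{-i(0)γ}:
c=cos(1.3086/2)=0.793474, s=sin(1.3086/2)=0.608604; N=√[120·1·6·6]=65.726707
k∈{0,1} keeps every argument non-negative
  k=0: (−1)^2·65.7267/(12)·0.7935^4·0.6086^2 = +0.804195
  k=1: (−1)^3·65.7267/(12)·0.7935^2·0.6086^4 = -0.473113
d^3_{2,0}(1.3086) = +0.804195 -0.473113 = +0.331081
Phases: e^{-i·(2)·2.761}=+0.724019+0.689780i, e^{-i·(0)·2.5898}=+1.000000+0.000000i ⇒ D=+0.239709+0.228373i

Re=0.2397 Im=0.2284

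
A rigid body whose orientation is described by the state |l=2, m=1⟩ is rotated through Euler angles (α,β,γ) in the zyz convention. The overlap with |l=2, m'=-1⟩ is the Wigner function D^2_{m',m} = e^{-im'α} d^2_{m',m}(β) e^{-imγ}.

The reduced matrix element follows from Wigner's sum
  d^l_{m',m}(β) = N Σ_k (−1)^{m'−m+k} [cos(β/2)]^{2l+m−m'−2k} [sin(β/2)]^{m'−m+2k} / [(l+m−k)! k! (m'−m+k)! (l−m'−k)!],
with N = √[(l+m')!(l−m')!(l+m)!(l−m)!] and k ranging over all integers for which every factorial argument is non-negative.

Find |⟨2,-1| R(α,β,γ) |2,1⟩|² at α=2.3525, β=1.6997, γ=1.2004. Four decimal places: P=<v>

P=0.1757

First d^2_{-1,1}(β=1.6997), then the phase factors e^{-i(-1)α} and e^{-i(1)γ}:
c=cos(1.6997/2)=0.660096, s=sin(1.6997/2)=0.751181; N=√[1·6·6·1]=6.000000
k: max(0,(1)−(-1))=2 … min(2+(1),2−(-1))=3
  k=2: (−1)^0·6.0000/(2)·0.6601^2·0.7512^2 = +0.737607
  k=3: (−1)^1·6.0000/(6)·0.6601^0·0.7512^4 = -0.318405
d^2_{-1,1}(1.6997) = +0.737607 -0.318405 = +0.419202
|D^2_{-1,1}|² = |d^2_{-1,1}(β)|² = (+0.419202)² = 0.175730 (the z-rotation phases have unit modulus)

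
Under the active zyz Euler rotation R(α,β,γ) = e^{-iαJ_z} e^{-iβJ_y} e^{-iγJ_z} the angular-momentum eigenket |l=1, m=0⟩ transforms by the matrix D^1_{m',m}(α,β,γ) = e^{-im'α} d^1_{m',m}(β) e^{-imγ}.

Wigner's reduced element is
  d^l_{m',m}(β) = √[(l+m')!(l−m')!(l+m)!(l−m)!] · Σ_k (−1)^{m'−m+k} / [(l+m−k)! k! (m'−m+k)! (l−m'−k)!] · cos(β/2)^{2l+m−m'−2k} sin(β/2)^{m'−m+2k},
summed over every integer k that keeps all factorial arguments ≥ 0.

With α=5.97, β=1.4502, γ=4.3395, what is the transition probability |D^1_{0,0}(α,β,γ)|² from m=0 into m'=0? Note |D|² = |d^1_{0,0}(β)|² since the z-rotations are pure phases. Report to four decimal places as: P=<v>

P=0.0145

First d^1_{0,0}(β=1.4502), then the phase factors e^{-i(0)α} and e^{-i(0)γ}:
Half-angle: c=0.748433, s=0.663210. N=√(1·1·1·1)=1.000000
Admissible k: 0..1 (factorial args all ≥0)
  k=0: (−1)^0·1.0000/(1)·0.7484^2·0.6632^0 = +0.560152
  k=1: (−1)^1·1.0000/(1)·0.7484^0·0.6632^2 = -0.439848
d^1_{0,0}(1.4502) = +0.560152 -0.439848 = +0.120304
|D^1_{0,0}|² = |d^1_{0,0}(β)|² = (+0.120304)² = 0.014473 (the z-rotation phases have unit modulus)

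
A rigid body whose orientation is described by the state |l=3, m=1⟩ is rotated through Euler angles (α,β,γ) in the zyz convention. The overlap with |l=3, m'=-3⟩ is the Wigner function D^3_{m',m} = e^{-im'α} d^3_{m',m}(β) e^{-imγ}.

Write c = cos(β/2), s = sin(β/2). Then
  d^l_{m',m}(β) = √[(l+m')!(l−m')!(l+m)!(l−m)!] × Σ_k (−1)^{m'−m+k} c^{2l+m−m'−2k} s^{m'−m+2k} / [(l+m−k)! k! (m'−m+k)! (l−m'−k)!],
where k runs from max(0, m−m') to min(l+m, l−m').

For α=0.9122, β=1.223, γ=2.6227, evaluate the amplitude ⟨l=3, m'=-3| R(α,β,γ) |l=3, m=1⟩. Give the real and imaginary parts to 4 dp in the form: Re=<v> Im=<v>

Re=0.2802 Im=0.0321

First d^3_{-3,1}(β=1.223), then the phase factors e^{-i(-3)α} and e^{-i(1)γ}:
c=cos(1.223/2)=0.818788, s=sin(1.223/2)=0.574096; N=√[1·720·24·2]=185.903201
k∈{4} keeps every argument non-negative
  k=4: (−1)^0·185.9032/(48)·0.8188^2·0.5741^4 = +0.282051
d^3_{-3,1}(1.223) = +0.282051
Attach z-rotation phases: D = e^{-i(-3)(0.9122)}·(+0.282051)·e^{-i(1)(2.6227)} = +0.280223+0.032056i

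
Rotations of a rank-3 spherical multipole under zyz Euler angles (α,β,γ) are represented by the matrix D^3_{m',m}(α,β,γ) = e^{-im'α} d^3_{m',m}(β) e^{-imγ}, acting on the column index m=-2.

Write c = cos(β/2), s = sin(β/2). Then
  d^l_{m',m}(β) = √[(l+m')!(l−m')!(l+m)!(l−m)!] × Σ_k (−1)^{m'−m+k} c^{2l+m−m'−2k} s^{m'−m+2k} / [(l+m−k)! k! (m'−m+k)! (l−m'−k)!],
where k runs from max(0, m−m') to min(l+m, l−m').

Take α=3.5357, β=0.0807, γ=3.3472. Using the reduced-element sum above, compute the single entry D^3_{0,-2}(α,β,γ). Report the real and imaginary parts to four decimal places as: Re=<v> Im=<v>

Split into d^3_{0,-2}(β=0.0807) × two z-phases.
With c≡cos(β/2)=0.999186 and s≡sin(β/2)=0.040339, N=[6·6·1·120]^{1/2}=65.726707
k∈{0,1} keeps every argument non-negative
  k=0: (−1)^2·65.7267/(12)·0.9992^4·0.0403^2 = +0.008884
  k=1: (−1)^3·65.7267/(12)·0.9992^2·0.0403^4 = -0.000014
d^3_{0,-2}(0.0807) = +0.008884 -0.000014 = +0.008869
Phases: e^{-i·(0)·3.5357}=+1.000000+0.000000i, e^{-i·(-2)·3.3472}=+0.916636+0.399723i ⇒ D=+0.008130+0.003545i

Re=0.0081 Im=0.0035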